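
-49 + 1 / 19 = -930 / 19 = -48.95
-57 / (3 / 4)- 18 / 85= -6478 / 85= -76.21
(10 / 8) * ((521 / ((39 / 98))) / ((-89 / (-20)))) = 1276450 / 3471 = 367.75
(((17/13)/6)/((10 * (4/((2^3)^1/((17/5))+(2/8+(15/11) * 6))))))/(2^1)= 2689/91520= 0.03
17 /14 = 1.21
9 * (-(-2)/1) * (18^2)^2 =1889568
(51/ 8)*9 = 459/ 8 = 57.38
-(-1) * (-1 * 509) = -509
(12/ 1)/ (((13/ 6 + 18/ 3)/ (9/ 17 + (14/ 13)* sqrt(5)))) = 648/ 833 + 144* sqrt(5)/ 91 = 4.32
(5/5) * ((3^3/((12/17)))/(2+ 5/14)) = 357/22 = 16.23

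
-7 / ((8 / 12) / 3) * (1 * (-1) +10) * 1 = -567 / 2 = -283.50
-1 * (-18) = 18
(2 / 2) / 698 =1 / 698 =0.00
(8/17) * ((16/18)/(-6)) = -32/459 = -0.07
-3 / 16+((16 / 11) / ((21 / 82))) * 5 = 104267 / 3696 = 28.21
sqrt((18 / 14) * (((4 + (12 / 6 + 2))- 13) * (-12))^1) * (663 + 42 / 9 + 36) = 4222 * sqrt(105) / 7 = 6180.38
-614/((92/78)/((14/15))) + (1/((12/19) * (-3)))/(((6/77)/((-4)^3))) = -162638/3105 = -52.38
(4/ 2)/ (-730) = -0.00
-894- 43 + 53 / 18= -16813 / 18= -934.06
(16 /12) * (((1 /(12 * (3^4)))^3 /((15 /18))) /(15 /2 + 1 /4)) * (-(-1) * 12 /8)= 1 /2965440780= 0.00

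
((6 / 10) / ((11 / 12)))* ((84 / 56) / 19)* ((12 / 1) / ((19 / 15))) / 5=1944 / 19855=0.10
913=913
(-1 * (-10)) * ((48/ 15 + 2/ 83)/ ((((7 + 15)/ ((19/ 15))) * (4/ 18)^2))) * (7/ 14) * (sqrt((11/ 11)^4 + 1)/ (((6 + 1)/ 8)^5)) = 51.82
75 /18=25 /6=4.17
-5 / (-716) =5 / 716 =0.01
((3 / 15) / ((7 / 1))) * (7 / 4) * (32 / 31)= 8 / 155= 0.05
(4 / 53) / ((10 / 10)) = 4 / 53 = 0.08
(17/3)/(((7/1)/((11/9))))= 0.99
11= 11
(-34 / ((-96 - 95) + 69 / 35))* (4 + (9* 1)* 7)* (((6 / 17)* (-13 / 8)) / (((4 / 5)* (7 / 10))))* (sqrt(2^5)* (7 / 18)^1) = -762125* sqrt(2) / 39696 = -27.15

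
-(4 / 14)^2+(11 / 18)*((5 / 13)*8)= 10312 / 5733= 1.80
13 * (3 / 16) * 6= 117 / 8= 14.62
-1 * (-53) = 53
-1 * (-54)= 54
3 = 3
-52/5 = -10.40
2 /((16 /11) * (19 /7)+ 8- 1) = 154 /843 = 0.18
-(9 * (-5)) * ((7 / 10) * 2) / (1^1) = 63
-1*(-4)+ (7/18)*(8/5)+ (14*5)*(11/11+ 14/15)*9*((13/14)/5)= 10387/45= 230.82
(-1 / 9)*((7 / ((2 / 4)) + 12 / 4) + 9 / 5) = -94 / 45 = -2.09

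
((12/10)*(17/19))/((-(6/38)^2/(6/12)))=-323/15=-21.53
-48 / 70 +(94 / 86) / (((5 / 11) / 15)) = 53253 / 1505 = 35.38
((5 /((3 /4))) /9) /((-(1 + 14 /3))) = -20 /153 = -0.13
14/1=14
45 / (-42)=-15 / 14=-1.07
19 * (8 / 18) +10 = 166 / 9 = 18.44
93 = 93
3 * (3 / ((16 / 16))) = 9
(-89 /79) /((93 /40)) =-3560 /7347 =-0.48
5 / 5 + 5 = 6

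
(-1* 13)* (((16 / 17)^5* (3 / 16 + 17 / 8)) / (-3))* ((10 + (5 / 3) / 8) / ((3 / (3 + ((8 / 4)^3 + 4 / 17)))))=184388771840 / 651714363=282.93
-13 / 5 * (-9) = 117 / 5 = 23.40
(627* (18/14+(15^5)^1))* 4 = 13331610072/7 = 1904515724.57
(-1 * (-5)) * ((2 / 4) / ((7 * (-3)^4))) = 0.00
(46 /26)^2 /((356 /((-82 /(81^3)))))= -21689 /15986808162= -0.00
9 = 9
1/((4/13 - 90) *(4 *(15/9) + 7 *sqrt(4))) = -39/72292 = -0.00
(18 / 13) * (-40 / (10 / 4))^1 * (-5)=1440 / 13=110.77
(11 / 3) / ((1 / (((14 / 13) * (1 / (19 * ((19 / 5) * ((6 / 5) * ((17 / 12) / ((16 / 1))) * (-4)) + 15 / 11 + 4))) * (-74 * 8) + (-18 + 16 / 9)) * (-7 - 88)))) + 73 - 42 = 8490849959 / 964899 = 8799.73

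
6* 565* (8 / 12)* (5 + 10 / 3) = 56500 / 3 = 18833.33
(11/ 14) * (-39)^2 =16731/ 14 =1195.07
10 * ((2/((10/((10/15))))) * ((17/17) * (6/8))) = 1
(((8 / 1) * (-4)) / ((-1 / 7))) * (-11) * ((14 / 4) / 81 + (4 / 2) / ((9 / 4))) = -186032 / 81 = -2296.69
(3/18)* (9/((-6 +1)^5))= -3/6250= -0.00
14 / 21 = 2 / 3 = 0.67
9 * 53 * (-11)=-5247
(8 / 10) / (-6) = -2 / 15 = -0.13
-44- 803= -847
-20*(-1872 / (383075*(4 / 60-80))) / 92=-5616 / 422562371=-0.00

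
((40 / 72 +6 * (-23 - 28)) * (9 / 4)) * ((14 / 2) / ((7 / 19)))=-13057.75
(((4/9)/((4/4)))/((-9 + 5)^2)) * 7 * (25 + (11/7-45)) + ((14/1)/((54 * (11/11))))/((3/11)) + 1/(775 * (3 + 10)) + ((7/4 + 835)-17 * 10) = 1083939187/1632150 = 664.12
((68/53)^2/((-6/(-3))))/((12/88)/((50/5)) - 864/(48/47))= -508640/522802653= -0.00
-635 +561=-74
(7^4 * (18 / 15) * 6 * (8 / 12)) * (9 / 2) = 259308 / 5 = 51861.60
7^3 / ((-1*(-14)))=49 / 2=24.50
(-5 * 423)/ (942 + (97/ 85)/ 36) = -6471900/ 2882617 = -2.25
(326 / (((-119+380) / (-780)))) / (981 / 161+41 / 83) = -141580985 / 957261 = -147.90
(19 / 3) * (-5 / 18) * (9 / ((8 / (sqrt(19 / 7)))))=-95 * sqrt(133) / 336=-3.26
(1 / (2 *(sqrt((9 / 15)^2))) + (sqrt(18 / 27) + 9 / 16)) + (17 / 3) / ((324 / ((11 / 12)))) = sqrt(6) / 3 + 4117 / 2916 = 2.23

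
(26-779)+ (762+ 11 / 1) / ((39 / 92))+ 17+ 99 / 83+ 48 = 3679433 / 3237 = 1136.68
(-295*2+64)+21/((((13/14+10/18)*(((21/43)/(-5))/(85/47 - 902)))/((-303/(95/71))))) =-4931516312372/166991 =-29531629.32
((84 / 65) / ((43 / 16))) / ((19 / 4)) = 5376 / 53105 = 0.10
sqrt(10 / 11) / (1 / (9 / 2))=9* sqrt(110) / 22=4.29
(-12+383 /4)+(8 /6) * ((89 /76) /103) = 1967141 /23484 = 83.77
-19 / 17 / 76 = -0.01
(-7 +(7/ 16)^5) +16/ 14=-42873967/ 7340032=-5.84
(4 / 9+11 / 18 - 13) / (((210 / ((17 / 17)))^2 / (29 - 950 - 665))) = 34099 / 79380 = 0.43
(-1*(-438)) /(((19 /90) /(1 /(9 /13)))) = 56940 /19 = 2996.84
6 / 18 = 0.33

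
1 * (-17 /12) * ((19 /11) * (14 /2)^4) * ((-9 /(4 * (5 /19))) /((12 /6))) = 25116.37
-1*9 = -9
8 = 8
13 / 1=13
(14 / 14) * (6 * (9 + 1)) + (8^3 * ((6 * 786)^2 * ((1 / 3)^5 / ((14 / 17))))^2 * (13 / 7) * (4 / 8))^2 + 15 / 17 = 5586522539802450831644106606970283 / 162002673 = 34484138047539813319278420.00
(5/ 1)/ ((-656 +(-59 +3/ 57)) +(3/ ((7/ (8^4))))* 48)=665/ 11111568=0.00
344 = 344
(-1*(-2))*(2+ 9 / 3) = 10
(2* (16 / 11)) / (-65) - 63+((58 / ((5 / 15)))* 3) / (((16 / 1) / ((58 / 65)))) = -97049 / 2860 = -33.93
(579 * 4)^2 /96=111747 /2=55873.50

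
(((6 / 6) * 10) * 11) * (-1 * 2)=-220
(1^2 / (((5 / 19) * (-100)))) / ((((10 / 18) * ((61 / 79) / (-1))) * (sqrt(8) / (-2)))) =-13509 * sqrt(2) / 305000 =-0.06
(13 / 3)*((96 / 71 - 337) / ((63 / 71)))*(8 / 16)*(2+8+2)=-619606 / 63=-9835.02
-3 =-3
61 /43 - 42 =-1745 /43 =-40.58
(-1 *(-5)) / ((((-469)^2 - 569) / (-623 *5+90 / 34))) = -132275 / 1864832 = -0.07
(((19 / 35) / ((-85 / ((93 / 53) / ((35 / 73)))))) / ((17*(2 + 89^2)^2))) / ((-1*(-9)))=-0.00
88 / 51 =1.73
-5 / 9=-0.56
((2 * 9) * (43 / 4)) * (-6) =-1161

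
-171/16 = -10.69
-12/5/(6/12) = -24/5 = -4.80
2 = 2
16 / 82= 8 / 41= 0.20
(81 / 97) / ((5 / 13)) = 1053 / 485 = 2.17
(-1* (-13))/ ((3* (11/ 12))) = 52/ 11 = 4.73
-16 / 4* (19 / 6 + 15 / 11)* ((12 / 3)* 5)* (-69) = 275080 / 11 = 25007.27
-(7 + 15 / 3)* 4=-48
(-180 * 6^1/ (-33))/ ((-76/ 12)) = -1080/ 209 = -5.17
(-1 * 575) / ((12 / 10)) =-2875 / 6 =-479.17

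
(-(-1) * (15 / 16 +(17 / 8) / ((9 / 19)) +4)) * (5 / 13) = 6785 / 1872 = 3.62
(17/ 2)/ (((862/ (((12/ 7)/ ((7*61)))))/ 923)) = 0.04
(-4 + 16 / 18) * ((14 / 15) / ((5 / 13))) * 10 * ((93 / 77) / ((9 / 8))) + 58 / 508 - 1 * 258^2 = -75413412637 / 1131570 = -66644.94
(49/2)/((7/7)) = 49/2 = 24.50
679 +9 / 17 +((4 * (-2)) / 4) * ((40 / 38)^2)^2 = 1500028192 / 2215457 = 677.07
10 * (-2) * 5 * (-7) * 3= 2100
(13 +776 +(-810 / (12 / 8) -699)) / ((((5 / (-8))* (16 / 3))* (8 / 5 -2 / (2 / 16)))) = -75 / 8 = -9.38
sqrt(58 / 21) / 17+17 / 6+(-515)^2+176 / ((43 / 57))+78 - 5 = sqrt(1218) / 357+68507807 / 258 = 265534.23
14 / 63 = 2 / 9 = 0.22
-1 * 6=-6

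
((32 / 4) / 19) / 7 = 8 / 133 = 0.06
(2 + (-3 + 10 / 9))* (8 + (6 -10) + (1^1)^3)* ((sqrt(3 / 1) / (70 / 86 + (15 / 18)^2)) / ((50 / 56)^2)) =134848* sqrt(3) / 291875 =0.80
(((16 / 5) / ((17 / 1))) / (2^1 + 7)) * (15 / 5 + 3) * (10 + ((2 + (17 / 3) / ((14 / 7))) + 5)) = 112 / 45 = 2.49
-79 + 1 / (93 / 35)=-78.62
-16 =-16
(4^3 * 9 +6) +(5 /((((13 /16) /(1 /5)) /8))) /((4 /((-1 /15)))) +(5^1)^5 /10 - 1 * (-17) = 355421 /390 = 911.34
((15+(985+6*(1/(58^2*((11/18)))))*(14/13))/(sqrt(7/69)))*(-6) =-776253678*sqrt(483)/841841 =-20265.03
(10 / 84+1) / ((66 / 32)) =376 / 693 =0.54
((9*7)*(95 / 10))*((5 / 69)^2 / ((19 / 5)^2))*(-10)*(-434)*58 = 550637500 / 10051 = 54784.35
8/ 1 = 8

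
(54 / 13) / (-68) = -27 / 442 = -0.06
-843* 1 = -843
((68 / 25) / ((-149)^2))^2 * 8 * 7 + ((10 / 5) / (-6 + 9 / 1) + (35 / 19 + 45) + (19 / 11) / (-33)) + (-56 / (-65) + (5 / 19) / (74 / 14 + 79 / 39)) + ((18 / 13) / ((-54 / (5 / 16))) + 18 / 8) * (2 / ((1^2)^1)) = 1941975739779683147751 / 36753436051254065000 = 52.84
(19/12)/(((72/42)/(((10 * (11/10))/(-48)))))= -0.21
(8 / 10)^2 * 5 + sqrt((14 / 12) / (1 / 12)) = 16 / 5 + sqrt(14) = 6.94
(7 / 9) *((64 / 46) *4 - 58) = -938 / 23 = -40.78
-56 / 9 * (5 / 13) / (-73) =280 / 8541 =0.03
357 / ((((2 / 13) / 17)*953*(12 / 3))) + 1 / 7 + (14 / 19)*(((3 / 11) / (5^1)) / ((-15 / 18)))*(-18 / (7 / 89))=6003332471 / 278847800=21.53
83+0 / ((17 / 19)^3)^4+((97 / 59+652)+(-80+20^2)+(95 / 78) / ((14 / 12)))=5678727 / 5369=1057.69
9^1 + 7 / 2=25 / 2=12.50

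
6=6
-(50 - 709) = 659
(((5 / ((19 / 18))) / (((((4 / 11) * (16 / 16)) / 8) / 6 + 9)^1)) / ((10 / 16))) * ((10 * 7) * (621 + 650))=74859.09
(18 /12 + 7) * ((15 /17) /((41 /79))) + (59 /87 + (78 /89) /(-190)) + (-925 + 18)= -53796103501 /60317970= -891.88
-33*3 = -99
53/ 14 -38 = -479/ 14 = -34.21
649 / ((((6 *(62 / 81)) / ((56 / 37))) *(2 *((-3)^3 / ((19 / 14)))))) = -12331 / 2294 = -5.38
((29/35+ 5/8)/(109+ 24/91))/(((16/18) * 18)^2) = 5291/101816320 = 0.00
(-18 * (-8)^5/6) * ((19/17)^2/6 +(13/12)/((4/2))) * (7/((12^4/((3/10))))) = 291256/39015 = 7.47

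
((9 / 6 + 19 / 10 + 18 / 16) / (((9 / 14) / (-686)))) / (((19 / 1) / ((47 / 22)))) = -20425307 / 37620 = -542.94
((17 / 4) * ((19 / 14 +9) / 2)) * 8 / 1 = 2465 / 14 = 176.07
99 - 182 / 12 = 503 / 6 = 83.83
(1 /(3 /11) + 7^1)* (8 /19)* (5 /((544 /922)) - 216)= -903152 /969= -932.05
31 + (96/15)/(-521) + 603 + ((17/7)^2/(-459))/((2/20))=633.86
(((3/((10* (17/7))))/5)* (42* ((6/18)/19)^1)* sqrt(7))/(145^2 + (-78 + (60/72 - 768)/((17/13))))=882* sqrt(7)/986458625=0.00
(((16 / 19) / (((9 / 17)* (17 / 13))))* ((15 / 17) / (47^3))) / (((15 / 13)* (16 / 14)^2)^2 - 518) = -210999880 / 10526586612535677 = -0.00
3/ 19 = 0.16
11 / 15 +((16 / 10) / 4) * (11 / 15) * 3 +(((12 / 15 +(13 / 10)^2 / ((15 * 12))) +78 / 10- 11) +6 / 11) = -45901 / 198000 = -0.23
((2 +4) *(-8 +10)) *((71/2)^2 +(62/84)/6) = 15124.48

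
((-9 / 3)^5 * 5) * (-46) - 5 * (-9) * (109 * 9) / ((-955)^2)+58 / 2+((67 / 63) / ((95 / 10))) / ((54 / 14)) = 47093027491078 / 842163885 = 55919.08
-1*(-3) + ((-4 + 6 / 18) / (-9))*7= 158 / 27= 5.85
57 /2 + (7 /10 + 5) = 171 /5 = 34.20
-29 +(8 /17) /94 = -23167 /799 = -28.99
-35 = -35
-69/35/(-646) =69/22610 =0.00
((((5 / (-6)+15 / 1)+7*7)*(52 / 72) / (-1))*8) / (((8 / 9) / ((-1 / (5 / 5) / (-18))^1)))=-4927 / 216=-22.81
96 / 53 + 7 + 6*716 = 4304.81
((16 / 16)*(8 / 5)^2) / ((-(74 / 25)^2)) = -400 / 1369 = -0.29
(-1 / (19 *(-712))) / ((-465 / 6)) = -0.00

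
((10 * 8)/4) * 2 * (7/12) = 70/3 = 23.33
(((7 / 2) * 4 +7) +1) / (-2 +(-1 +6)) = 22 / 3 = 7.33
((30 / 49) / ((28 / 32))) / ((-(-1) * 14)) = 120 / 2401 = 0.05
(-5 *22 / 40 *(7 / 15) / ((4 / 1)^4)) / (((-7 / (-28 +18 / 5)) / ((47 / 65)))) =-31537 / 2496000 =-0.01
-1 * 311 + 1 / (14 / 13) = -4341 / 14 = -310.07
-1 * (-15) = 15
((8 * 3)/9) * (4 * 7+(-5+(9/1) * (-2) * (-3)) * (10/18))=3976/27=147.26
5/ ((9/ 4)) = 20/ 9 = 2.22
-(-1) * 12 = 12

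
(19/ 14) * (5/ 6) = 95/ 84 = 1.13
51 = 51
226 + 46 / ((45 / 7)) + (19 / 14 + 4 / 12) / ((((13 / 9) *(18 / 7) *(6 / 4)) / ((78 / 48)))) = 233.65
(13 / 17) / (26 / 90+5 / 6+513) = 1170 / 786607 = 0.00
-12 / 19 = -0.63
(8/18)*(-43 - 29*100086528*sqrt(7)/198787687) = -172/9 - 3870012416*sqrt(7)/596363061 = -36.28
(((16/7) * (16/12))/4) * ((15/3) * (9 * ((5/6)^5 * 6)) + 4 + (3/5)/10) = 405241/4725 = 85.77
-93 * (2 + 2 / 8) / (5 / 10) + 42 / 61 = -50973 / 122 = -417.81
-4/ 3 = -1.33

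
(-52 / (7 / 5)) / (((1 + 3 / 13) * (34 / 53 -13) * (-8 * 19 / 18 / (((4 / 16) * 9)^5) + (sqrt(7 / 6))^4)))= 4760117037 / 2367790285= 2.01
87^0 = 1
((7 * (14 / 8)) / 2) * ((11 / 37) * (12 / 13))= 1617 / 962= 1.68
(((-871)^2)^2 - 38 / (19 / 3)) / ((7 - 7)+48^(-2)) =1326035328480000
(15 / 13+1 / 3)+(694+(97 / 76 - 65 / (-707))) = 1460294009 / 2095548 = 696.86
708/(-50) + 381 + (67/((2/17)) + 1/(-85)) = 936.33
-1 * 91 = -91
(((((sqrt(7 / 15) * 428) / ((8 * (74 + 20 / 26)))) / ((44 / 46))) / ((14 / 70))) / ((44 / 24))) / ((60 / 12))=31993 * sqrt(105) / 1176120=0.28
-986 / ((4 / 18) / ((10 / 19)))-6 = -44484 / 19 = -2341.26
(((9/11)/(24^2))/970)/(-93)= -1/63507840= -0.00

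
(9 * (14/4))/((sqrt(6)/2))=21 * sqrt(6)/2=25.72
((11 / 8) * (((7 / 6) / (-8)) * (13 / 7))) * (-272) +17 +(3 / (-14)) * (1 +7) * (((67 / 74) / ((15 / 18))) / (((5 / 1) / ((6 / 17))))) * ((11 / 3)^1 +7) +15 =348425093 / 2641800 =131.89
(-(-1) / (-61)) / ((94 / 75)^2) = -5625 / 538996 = -0.01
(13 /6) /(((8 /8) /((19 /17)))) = 247 /102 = 2.42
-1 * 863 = -863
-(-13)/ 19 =13/ 19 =0.68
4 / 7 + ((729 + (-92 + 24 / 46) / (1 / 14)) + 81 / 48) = -549.44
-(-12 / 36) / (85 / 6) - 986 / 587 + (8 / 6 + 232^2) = 8056597112 / 149685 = 53823.68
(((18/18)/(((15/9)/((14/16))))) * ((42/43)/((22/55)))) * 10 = 2205/172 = 12.82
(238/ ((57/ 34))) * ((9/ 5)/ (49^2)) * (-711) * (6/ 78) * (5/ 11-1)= 14794488/ 4659655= 3.18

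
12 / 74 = 0.16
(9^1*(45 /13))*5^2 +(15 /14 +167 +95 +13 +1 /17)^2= 56720350993 /736372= 77026.76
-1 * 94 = -94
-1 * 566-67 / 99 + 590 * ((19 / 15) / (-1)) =-130087 / 99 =-1314.01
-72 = -72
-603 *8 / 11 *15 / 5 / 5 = -14472 / 55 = -263.13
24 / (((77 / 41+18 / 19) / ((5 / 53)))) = 93480 / 116653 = 0.80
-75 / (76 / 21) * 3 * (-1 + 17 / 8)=-42525 / 608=-69.94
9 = 9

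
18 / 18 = 1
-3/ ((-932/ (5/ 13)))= 0.00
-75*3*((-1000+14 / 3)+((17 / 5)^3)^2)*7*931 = -503564490807 / 625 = -805703185.29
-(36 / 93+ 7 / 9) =-325 / 279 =-1.16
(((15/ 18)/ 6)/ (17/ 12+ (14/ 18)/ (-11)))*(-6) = -0.62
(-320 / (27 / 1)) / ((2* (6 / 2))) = -160 / 81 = -1.98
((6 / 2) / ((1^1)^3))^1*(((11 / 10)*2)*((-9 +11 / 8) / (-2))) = 2013 / 80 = 25.16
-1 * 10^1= -10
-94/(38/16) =-752/19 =-39.58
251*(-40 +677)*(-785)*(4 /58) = -251022590 /29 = -8655951.38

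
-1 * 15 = -15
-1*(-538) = 538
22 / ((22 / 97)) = 97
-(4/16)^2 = -1/16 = -0.06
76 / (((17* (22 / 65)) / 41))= 541.55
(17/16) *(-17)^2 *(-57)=-280041/16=-17502.56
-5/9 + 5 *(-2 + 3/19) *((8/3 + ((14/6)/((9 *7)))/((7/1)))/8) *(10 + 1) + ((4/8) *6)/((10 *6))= -704749/20520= -34.34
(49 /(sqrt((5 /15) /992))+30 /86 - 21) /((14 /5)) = -2220 /301+70 * sqrt(186) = 947.30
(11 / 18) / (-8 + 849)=11 / 15138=0.00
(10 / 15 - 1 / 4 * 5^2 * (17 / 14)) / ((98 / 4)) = -1163 / 4116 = -0.28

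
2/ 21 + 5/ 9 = 0.65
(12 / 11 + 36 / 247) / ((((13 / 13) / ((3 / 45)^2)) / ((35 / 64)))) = 49 / 16302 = 0.00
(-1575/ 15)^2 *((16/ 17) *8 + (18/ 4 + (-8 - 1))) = 1135575/ 34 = 33399.26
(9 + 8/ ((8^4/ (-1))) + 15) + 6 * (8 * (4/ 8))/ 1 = 48.00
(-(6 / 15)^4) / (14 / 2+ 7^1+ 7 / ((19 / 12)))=-152 / 109375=-0.00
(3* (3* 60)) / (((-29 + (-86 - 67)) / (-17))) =4590 / 91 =50.44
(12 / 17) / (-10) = -0.07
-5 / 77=-0.06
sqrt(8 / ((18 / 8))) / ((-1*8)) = -sqrt(2) / 6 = -0.24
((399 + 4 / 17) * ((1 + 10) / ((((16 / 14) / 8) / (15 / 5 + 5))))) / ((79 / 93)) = 289511.29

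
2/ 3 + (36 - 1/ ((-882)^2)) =28523879/ 777924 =36.67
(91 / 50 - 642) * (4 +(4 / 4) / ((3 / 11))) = -736207 / 150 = -4908.05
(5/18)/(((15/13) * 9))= 13/486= 0.03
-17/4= -4.25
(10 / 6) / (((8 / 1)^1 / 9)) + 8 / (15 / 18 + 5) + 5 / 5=1189 / 280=4.25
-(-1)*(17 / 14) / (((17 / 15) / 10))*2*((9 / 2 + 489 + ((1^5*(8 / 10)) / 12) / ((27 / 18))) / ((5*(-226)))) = -44419 / 4746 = -9.36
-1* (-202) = 202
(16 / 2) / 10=4 / 5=0.80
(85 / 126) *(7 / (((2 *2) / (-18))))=-85 / 4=-21.25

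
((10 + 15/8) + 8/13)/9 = 433/312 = 1.39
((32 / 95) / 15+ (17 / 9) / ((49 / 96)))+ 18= 21.72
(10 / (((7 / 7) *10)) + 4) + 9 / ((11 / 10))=145 / 11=13.18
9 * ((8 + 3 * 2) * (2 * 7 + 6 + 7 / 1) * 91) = 309582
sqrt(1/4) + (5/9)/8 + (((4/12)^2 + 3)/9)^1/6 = 1219/1944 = 0.63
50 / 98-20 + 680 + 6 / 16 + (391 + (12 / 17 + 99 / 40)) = 17577401 / 16660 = 1055.07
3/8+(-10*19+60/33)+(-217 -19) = -37295/88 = -423.81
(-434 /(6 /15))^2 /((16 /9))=10595025 /16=662189.06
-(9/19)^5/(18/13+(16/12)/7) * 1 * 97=-1563676569/1064722570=-1.47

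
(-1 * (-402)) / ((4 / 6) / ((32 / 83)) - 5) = -19296 / 157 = -122.90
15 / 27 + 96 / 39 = 353 / 117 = 3.02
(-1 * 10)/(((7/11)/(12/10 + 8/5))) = -44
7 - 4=3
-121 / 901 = -0.13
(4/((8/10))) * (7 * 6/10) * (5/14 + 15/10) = 39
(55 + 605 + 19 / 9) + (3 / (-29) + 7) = 174611 / 261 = 669.01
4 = 4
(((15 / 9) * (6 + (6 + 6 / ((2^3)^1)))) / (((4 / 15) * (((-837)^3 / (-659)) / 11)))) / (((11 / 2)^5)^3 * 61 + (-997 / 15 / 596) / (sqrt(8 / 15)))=1919589479769702400 * sqrt(30) / 4226288498510978787887315243226999469063603897593 + 178467703671495837329617731328000 / 1408762832836992929295771747742333156354534632531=0.00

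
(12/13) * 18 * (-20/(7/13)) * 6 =-3702.86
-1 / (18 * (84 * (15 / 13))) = -13 / 22680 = -0.00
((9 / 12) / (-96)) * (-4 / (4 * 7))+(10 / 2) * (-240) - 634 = -1834.00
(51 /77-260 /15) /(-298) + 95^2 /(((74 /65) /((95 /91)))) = 10539353431 /1273503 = 8275.88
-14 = -14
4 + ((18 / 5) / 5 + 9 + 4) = 443 / 25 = 17.72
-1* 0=0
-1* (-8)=8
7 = 7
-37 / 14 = -2.64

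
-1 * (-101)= 101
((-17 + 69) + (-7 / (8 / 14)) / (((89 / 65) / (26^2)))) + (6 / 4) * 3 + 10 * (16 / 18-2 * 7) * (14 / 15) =-29382883 / 4806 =-6113.79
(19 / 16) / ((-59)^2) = 0.00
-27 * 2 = -54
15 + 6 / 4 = 33 / 2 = 16.50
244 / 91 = 2.68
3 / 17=0.18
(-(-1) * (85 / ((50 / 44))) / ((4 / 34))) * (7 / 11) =2023 / 5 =404.60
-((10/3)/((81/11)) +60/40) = -949/486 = -1.95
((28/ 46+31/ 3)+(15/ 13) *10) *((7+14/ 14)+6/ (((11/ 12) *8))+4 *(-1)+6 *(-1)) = -20165/ 759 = -26.57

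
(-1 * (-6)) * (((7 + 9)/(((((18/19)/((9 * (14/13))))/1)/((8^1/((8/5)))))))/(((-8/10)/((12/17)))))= -957600/221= -4333.03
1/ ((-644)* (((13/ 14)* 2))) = -1/ 1196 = -0.00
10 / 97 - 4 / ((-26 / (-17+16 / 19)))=-2.38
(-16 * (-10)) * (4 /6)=320 /3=106.67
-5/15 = -1/3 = -0.33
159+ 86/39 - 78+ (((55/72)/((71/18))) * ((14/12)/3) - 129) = -3038339/66456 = -45.72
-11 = -11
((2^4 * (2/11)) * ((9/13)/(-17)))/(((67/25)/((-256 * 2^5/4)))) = 14745600/162877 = 90.53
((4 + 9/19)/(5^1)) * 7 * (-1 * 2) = -12.53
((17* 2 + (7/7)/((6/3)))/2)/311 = 69/1244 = 0.06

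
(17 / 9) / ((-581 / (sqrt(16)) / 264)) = -5984 / 1743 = -3.43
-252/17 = -14.82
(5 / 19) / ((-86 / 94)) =-235 / 817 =-0.29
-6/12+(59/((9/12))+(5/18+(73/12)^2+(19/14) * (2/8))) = 116717/1008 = 115.79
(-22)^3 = -10648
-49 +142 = 93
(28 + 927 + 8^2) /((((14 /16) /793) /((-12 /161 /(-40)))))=1720.82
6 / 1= 6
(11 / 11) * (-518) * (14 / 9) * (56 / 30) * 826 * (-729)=4528554912 / 5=905710982.40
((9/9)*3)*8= 24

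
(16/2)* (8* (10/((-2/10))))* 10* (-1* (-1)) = -32000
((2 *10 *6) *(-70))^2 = 70560000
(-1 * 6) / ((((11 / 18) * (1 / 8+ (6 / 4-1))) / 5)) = -864 / 11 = -78.55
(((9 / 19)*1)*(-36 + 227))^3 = 5079577959 / 6859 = 740571.21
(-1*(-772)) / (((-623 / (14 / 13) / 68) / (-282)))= 29607744 / 1157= 25590.10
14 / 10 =7 / 5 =1.40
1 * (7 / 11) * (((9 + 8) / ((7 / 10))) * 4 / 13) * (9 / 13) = 6120 / 1859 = 3.29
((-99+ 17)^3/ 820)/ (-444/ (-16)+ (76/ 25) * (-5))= -53.58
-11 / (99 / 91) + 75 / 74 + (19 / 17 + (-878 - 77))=-10902859 / 11322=-962.98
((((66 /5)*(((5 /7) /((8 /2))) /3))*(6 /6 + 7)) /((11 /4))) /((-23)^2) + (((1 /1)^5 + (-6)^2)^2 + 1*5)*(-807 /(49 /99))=-58069907366 /25921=-2240264.93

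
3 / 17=0.18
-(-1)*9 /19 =9 /19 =0.47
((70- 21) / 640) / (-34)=-49 / 21760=-0.00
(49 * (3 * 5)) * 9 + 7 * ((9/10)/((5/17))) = 331821/50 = 6636.42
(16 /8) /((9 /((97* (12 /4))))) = 194 /3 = 64.67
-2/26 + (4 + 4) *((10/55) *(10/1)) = 14.47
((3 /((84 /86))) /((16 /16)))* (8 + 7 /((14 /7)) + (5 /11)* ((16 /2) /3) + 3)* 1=44591 /924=48.26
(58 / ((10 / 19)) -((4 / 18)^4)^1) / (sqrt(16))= 27.55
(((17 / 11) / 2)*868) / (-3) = -7378 / 33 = -223.58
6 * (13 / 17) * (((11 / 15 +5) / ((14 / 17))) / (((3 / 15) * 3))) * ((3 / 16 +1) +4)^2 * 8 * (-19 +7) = -3850951 / 28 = -137533.96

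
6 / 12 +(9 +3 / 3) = 21 / 2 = 10.50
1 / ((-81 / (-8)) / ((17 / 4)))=34 / 81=0.42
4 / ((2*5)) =2 / 5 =0.40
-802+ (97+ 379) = -326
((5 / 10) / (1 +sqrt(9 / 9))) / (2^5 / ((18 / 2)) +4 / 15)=45 / 688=0.07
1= 1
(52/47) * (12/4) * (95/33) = 4940/517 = 9.56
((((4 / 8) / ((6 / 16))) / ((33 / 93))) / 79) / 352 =31 / 229416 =0.00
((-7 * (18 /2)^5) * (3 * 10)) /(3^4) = -153090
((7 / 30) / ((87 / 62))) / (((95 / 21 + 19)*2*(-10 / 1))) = -1519 / 4297800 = -0.00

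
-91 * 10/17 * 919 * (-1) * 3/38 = 1254435/323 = 3883.70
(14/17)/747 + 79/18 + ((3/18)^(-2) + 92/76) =20074829/482562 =41.60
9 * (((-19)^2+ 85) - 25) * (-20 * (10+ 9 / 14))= -806515.71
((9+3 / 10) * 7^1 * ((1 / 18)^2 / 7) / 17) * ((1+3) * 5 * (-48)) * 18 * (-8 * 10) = 39680 / 17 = 2334.12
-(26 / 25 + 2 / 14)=-207 / 175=-1.18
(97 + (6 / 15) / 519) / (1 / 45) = 755151 / 173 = 4365.03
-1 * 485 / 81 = -485 / 81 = -5.99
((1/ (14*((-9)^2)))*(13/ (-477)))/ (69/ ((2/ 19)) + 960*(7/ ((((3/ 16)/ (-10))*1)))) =13/ 193510439451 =0.00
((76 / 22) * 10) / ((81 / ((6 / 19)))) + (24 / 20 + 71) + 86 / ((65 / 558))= 15648857 / 19305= 810.61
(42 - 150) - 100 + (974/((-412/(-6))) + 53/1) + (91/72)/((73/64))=-9454144/67671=-139.71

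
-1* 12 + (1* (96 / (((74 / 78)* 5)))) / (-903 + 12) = -220196 / 18315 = -12.02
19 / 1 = 19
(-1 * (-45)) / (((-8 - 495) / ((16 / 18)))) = -40 / 503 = -0.08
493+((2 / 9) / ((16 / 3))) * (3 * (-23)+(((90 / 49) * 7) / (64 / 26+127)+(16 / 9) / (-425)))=3464525593 / 7068600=490.13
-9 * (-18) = 162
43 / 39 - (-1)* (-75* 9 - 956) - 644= -88682 / 39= -2273.90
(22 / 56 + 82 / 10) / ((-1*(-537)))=401 / 25060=0.02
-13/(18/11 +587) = -143/6475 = -0.02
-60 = -60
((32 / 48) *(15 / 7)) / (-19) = -10 / 133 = -0.08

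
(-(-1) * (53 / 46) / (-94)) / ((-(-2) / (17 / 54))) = -901 / 466992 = -0.00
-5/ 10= -0.50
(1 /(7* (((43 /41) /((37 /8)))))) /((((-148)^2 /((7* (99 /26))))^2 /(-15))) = -42193305 /3015437115392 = -0.00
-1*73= -73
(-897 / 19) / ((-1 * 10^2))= 897 / 1900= 0.47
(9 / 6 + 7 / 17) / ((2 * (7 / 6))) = 195 / 238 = 0.82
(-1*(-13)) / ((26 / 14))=7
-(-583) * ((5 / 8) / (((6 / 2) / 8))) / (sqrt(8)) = 2915 * sqrt(2) / 12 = 343.54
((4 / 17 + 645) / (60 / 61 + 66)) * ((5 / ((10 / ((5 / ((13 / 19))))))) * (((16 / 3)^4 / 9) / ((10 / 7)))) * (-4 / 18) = -492.20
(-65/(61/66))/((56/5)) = -10725/1708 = -6.28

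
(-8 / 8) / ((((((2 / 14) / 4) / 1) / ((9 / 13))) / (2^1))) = -504 / 13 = -38.77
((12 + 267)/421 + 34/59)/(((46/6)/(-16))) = -2.59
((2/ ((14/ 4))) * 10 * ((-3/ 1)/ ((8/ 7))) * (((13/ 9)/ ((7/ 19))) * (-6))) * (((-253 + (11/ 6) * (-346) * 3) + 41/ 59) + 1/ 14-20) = -2218977605/ 2891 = -767546.73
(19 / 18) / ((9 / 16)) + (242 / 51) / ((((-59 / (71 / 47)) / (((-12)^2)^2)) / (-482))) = 4636712544760 / 3818421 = 1214301.03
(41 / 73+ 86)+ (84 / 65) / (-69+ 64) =2047543 / 23725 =86.30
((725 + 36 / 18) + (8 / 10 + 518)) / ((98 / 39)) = 242931 / 490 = 495.78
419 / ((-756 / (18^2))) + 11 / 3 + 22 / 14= -523 / 3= -174.33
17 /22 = 0.77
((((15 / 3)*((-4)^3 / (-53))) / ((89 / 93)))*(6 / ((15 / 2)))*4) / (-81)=-31744 / 127359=-0.25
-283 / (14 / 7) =-283 / 2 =-141.50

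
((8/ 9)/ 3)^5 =32768/ 14348907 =0.00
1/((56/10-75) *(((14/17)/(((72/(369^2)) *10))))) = -0.00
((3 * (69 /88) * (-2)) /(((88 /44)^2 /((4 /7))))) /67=-207 /20636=-0.01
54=54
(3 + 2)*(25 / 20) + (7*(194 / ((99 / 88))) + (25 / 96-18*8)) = 308051 / 288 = 1069.62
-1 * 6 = -6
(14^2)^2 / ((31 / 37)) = 1421392 / 31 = 45851.35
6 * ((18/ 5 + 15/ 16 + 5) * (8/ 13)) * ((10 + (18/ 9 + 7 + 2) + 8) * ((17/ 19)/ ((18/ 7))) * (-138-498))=-279109978/ 1235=-225999.98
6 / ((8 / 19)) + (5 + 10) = 117 / 4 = 29.25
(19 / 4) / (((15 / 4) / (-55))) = -209 / 3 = -69.67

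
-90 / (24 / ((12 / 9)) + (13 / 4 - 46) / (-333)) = -4.96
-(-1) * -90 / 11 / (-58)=45 / 319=0.14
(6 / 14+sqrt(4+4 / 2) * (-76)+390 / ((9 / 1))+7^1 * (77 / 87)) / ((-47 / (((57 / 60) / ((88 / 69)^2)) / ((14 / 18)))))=-1032046731 / 1292996320+15468489 * sqrt(6) / 12738880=2.18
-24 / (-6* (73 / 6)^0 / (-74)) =-296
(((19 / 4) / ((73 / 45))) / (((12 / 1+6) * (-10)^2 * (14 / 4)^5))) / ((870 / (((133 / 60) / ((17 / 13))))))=4693 / 777686301000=0.00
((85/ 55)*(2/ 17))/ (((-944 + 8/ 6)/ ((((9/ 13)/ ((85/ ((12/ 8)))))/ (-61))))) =81/ 2096834740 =0.00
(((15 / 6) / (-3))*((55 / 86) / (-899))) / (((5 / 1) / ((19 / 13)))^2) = 3971 / 78396396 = 0.00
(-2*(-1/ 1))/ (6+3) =2/ 9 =0.22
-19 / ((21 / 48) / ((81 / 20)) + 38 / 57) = -6156 / 251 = -24.53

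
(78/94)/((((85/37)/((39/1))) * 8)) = 56277/31960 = 1.76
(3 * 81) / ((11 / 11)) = 243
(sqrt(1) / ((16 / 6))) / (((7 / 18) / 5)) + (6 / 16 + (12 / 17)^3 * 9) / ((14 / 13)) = 4462035 / 550256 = 8.11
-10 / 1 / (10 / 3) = -3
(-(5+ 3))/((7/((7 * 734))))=-5872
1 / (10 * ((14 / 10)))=1 / 14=0.07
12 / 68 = 3 / 17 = 0.18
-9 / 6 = -3 / 2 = -1.50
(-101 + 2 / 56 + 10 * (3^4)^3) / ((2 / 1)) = 148800653 / 56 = 2657154.52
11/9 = 1.22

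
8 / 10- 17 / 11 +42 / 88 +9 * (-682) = -1350419 / 220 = -6138.27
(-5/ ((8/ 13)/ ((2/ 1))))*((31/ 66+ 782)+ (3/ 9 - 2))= -3349645/ 264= -12688.05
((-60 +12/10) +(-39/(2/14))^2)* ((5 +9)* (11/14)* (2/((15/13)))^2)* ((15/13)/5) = 70994924/125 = 567959.39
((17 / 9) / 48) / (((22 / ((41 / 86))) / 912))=0.78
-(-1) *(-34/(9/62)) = -2108/9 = -234.22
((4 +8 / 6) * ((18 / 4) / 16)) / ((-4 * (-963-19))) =3 / 7856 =0.00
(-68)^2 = 4624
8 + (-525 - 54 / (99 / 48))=-5975 / 11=-543.18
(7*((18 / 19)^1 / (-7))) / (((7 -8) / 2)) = 36 / 19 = 1.89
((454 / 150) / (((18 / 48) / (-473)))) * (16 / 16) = -858968 / 225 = -3817.64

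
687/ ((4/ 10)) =3435/ 2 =1717.50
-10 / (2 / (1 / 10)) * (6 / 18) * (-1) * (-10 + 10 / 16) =-25 / 16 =-1.56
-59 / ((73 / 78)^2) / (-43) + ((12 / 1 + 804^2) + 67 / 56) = 8295149521681 / 12832232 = 646430.76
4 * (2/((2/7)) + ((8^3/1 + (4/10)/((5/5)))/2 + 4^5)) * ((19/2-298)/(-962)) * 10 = 7427144/481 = 15441.05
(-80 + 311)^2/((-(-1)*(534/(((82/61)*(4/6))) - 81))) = 486178/4691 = 103.64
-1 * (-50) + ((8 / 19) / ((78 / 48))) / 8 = 12358 / 247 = 50.03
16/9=1.78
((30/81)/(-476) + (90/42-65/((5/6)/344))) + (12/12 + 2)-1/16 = -1379118325/51408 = -26826.92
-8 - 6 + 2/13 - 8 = -284/13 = -21.85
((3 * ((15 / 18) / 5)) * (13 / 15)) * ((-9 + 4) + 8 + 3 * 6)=91 / 10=9.10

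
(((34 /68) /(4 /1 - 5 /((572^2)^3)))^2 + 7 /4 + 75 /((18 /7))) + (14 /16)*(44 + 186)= 27343409839267667259616561733439981577 /117766990940563765760137328501784726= 232.18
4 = 4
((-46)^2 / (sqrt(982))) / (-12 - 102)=-529 * sqrt(982) / 27987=-0.59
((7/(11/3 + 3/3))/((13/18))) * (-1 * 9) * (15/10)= -729/26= -28.04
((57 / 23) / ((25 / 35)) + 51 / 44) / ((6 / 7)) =54649 / 10120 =5.40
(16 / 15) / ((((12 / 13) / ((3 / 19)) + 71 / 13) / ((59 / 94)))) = 6136 / 103635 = 0.06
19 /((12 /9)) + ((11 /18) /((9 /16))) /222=512663 /35964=14.25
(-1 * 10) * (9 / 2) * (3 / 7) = -135 / 7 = -19.29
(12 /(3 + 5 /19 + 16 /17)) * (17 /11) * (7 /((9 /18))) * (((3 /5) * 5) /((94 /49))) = 4843062 /50149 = 96.57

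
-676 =-676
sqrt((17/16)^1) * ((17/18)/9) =17 * sqrt(17)/648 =0.11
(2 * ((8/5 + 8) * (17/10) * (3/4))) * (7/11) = 4284/275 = 15.58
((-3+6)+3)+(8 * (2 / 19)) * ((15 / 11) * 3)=1974 / 209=9.44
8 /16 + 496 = 993 /2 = 496.50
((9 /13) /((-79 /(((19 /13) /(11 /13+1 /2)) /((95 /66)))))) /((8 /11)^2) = -35937 /2875600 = -0.01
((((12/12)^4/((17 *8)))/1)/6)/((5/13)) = 13/4080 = 0.00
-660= -660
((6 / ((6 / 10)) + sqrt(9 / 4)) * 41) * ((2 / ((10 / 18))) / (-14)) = -121.24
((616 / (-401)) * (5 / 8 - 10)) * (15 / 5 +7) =57750 / 401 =144.01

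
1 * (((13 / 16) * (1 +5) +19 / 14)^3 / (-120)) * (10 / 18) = -42508549 / 37933056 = -1.12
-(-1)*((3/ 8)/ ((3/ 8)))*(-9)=-9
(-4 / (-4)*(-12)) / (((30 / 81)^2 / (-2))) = 4374 / 25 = 174.96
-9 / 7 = -1.29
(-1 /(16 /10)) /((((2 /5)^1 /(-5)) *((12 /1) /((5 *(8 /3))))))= 625 /72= 8.68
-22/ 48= -11/ 24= -0.46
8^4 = 4096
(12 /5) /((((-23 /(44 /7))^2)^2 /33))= 0.44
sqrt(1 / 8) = sqrt(2) / 4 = 0.35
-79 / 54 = -1.46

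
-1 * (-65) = 65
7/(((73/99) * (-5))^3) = -6792093/48627125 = -0.14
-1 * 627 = -627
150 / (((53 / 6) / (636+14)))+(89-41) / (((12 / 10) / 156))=17277.74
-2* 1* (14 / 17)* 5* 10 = -82.35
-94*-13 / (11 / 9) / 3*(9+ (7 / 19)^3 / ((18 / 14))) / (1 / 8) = 5454812480 / 226347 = 24099.34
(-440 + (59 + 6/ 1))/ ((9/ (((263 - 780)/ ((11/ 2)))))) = 11750/ 3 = 3916.67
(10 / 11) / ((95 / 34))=68 / 209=0.33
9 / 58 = 0.16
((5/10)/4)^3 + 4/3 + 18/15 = 19471/7680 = 2.54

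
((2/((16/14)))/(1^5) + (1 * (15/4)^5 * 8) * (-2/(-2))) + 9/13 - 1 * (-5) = 9884259/1664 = 5940.06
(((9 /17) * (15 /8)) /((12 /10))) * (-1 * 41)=-9225 /272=-33.92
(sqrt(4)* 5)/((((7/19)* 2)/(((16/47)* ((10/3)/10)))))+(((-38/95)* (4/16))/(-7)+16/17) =2.50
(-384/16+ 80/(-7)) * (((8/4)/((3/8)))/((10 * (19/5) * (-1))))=1984/399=4.97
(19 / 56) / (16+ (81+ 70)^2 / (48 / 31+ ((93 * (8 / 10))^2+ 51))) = 82281951 / 4869806984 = 0.02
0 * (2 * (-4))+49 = 49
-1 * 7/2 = -7/2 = -3.50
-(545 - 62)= -483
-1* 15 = -15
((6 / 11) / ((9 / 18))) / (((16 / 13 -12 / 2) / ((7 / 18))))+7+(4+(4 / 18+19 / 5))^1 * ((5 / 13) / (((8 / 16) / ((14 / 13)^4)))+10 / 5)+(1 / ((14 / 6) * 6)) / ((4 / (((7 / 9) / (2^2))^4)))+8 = 333921480104098387 / 8506308609976320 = 39.26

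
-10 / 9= -1.11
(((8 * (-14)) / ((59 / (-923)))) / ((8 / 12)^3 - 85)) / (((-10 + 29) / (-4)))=11164608 / 2563727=4.35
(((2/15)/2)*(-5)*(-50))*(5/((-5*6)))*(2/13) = -50/117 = -0.43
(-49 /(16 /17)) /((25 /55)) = -114.54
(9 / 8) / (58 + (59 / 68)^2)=5202 / 271673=0.02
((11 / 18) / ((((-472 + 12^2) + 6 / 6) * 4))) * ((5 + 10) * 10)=-275 / 3924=-0.07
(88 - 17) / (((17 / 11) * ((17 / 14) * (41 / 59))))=645106 / 11849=54.44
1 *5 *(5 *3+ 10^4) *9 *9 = 4056075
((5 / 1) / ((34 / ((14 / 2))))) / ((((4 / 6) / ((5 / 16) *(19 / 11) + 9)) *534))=58765 / 2130304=0.03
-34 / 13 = -2.62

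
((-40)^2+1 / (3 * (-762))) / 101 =3657599 / 230886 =15.84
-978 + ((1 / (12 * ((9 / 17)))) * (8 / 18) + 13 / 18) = -474923 / 486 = -977.21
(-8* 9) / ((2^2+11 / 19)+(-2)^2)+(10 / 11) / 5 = -8.21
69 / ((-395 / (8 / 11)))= -552 / 4345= -0.13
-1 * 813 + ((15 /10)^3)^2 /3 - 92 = -57677 /64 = -901.20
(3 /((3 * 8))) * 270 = 135 /4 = 33.75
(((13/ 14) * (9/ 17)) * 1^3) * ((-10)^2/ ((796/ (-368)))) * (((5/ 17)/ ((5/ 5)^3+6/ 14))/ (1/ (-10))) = 2691000/ 57511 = 46.79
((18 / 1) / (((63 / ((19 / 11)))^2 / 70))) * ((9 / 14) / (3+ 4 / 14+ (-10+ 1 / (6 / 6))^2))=361 / 49973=0.01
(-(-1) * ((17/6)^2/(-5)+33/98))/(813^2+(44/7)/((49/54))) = -0.00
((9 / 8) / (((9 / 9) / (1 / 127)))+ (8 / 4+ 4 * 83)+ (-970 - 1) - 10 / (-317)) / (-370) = 205146851 / 119166640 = 1.72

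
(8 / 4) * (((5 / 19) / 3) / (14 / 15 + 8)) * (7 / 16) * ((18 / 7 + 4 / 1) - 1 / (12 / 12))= 0.05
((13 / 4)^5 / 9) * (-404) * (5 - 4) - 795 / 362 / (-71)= -481919204803 / 29608704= -16276.27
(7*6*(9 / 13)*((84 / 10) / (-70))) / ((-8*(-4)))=-567 / 5200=-0.11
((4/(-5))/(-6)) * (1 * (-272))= -544/15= -36.27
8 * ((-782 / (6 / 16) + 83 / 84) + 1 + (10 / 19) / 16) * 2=-13299866 / 399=-33333.00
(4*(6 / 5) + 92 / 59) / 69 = 1876 / 20355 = 0.09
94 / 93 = 1.01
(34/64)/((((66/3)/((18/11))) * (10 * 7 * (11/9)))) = 1377/2981440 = 0.00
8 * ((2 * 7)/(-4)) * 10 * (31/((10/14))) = -12152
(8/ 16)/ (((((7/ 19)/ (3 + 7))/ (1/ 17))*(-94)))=-95/ 11186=-0.01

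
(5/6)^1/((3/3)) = 0.83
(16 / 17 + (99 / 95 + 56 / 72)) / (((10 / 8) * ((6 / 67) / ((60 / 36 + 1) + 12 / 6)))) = 75287632 / 654075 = 115.11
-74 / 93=-0.80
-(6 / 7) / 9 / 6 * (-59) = 59 / 63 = 0.94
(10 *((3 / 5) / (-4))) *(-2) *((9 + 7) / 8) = 6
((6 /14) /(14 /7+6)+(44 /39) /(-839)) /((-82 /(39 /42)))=-95699 /161812896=-0.00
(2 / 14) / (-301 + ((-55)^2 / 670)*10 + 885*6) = 67 / 2370396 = 0.00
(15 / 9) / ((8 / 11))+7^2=1231 / 24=51.29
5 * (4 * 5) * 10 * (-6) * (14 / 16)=-5250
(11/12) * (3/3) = 11/12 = 0.92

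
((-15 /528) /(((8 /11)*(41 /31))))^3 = -3723875 /144537812992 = -0.00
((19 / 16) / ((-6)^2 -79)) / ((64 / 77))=-1463 / 44032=-0.03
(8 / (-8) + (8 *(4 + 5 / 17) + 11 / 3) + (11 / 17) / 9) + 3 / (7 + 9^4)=37273859 / 1004904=37.09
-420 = -420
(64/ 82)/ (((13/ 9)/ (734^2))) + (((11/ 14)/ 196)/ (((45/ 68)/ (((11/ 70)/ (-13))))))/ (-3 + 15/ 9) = 447051970797937/ 1535679600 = 291110.18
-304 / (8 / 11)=-418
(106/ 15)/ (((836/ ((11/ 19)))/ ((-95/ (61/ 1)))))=-0.01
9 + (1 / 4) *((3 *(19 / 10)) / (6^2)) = 9.04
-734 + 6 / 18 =-2201 / 3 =-733.67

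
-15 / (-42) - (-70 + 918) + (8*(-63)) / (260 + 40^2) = -1839973 / 2170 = -847.91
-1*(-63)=63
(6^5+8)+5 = 7789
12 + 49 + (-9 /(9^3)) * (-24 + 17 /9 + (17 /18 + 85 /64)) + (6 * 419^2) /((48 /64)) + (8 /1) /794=8671889355437 /6174144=1404549.25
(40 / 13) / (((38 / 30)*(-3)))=-200 / 247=-0.81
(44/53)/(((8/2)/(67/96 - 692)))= -730015/5088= -143.48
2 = 2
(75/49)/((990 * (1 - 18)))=-5/54978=-0.00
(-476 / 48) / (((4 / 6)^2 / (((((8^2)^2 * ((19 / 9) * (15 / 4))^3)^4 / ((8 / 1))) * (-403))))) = 3396606194356988258464000000000000 / 177147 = 19173941384031274921189750000.00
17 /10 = 1.70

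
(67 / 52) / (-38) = -67 / 1976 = -0.03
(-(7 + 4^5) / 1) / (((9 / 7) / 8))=-57736 / 9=-6415.11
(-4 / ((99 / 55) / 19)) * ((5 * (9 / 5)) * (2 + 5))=-2660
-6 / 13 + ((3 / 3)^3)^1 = 7 / 13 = 0.54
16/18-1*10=-9.11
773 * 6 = 4638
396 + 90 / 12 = 807 / 2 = 403.50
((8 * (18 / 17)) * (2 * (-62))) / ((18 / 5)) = -4960 / 17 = -291.76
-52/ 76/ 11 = -13/ 209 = -0.06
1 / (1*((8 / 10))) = 5 / 4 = 1.25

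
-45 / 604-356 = -215069 / 604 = -356.07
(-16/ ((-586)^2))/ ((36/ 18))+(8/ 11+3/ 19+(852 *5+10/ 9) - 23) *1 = 684521461886/ 161481969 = 4239.00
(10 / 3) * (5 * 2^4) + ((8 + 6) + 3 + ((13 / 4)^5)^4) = 57014892260326793553779 / 3298534883328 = 17284914144.31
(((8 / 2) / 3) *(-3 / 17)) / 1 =-4 / 17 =-0.24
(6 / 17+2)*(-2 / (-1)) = 80 / 17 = 4.71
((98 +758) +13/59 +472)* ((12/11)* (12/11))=11284560/7139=1580.69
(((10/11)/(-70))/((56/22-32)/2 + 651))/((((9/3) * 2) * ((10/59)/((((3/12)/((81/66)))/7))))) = -0.00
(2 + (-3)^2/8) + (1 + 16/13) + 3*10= 3677/104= 35.36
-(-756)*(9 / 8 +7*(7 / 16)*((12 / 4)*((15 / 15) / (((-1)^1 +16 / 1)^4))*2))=531734 / 625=850.77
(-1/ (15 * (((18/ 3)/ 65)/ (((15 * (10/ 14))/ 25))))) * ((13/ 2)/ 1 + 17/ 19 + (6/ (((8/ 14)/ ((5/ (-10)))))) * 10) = 11141/ 798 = 13.96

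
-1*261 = -261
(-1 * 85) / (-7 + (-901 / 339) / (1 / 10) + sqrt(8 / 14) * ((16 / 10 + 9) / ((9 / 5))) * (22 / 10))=56949101550 * sqrt(7) / 186716814611 + 516601803375 / 186716814611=3.57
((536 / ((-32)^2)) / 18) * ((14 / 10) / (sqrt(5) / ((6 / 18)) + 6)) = -469 / 17280 + 469 * sqrt(5) / 34560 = 0.00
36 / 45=4 / 5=0.80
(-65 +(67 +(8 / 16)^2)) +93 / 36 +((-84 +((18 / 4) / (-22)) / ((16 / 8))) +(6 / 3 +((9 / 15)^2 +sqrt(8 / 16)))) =-507599 / 6600 +sqrt(2) / 2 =-76.20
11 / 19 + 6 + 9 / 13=1796 / 247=7.27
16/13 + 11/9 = 2.45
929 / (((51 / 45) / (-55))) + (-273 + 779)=-757823 / 17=-44577.82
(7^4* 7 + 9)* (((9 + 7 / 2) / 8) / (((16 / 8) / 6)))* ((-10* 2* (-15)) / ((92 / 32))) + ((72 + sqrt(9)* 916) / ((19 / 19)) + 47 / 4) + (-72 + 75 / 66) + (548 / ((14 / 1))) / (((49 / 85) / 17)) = 2856463588991 / 347116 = 8229132.59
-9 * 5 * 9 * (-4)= 1620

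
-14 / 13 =-1.08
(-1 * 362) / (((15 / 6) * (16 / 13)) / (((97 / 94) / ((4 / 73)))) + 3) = -33323186 / 291199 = -114.43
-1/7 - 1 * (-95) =664/7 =94.86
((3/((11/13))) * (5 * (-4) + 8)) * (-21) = 9828/11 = 893.45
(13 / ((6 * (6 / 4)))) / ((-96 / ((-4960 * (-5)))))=-10075 / 27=-373.15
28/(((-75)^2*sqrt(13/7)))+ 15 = 28*sqrt(91)/73125+ 15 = 15.00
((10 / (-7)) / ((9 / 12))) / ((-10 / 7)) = 1.33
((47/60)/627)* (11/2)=47/6840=0.01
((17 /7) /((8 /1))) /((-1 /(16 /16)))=-17 /56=-0.30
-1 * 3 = -3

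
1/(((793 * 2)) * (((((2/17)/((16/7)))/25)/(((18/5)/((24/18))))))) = 4590/5551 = 0.83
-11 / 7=-1.57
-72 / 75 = -24 / 25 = -0.96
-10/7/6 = -5/21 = -0.24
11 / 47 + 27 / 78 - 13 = -15177 / 1222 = -12.42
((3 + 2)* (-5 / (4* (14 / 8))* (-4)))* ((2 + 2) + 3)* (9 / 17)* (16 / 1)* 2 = 28800 / 17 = 1694.12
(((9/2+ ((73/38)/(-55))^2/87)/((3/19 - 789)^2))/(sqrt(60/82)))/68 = 100595087*sqrt(1230)/28377441550656000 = 0.00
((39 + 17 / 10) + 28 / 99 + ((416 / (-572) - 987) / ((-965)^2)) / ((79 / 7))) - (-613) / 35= 108446615159 / 1853882730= 58.50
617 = 617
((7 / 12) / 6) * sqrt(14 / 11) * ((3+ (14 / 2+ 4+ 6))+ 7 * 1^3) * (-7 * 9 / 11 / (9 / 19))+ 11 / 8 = 11 / 8 - 2793 * sqrt(154) / 968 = -34.43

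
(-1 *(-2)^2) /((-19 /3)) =12 /19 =0.63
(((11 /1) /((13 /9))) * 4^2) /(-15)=-8.12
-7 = -7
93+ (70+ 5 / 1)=168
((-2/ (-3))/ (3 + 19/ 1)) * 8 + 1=41/ 33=1.24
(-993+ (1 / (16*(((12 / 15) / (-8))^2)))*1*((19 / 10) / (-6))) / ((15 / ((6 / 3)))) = -47759 / 360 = -132.66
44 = 44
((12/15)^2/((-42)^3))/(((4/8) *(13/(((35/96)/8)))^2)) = -1/4709892096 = -0.00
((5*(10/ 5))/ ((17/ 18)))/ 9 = 20/ 17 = 1.18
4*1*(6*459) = 11016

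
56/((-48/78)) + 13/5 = -442/5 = -88.40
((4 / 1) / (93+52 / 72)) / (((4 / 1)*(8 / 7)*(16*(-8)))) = -9 / 123392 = -0.00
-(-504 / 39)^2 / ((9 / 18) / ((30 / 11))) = -1693440 / 1859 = -910.94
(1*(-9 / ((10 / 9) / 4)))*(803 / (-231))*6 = 23652 / 35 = 675.77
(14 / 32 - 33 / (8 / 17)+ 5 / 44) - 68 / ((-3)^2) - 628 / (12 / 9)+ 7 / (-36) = -96505 / 176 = -548.32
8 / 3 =2.67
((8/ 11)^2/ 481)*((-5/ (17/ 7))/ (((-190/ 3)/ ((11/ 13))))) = 672/ 22216909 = 0.00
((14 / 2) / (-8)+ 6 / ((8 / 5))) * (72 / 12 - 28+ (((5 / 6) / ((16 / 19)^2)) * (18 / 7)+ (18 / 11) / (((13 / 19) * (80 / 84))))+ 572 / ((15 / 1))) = 383095981 / 6150144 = 62.29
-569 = -569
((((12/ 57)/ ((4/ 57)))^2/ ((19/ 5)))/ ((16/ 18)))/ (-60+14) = -405/ 6992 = -0.06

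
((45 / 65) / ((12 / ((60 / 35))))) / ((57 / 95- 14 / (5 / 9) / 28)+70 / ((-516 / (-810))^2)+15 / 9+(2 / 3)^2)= 748845 / 1319762171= 0.00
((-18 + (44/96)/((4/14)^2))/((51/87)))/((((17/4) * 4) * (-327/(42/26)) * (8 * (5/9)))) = 724101/524176640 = 0.00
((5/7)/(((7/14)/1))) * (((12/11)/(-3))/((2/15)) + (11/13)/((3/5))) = -1.88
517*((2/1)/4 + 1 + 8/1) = 4911.50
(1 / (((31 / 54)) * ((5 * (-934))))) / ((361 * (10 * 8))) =-27 / 2090478800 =-0.00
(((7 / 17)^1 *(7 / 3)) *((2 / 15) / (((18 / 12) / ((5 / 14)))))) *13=182 / 459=0.40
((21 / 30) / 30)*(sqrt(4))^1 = 7 / 150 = 0.05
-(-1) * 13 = 13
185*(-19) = -3515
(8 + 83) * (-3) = -273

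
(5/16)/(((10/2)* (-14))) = -1/224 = -0.00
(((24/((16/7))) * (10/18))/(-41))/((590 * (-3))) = 7/87084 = 0.00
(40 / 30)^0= 1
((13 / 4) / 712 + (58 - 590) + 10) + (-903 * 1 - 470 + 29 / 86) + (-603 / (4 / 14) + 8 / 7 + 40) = -3398144247 / 857248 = -3964.02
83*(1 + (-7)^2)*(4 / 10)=1660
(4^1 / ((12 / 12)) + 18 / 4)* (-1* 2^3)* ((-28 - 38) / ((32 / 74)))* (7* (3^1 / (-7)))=-62271 / 2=-31135.50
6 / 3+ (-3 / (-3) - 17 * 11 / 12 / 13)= 281 / 156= 1.80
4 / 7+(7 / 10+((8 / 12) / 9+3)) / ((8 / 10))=7997 / 1512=5.29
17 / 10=1.70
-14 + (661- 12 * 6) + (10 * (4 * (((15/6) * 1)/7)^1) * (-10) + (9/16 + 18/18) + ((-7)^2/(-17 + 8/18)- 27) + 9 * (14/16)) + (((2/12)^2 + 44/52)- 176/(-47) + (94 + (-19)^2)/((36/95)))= 148381657727/91767312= 1616.93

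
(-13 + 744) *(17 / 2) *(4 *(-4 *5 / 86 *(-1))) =5780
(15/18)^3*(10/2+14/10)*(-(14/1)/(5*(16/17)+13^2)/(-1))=23800/79731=0.30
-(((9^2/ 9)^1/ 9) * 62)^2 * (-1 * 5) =19220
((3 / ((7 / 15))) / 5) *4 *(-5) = -180 / 7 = -25.71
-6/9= -2/3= -0.67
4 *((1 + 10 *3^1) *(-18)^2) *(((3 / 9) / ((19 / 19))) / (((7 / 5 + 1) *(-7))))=-5580 / 7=-797.14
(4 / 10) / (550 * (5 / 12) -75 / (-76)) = 0.00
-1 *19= -19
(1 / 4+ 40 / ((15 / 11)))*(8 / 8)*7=2485 / 12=207.08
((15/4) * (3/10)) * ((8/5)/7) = 9/35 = 0.26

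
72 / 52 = 18 / 13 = 1.38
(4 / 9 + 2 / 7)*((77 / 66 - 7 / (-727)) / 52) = 16859 / 1020708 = 0.02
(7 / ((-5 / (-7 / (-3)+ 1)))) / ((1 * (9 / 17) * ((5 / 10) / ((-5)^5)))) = 1487500 / 27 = 55092.59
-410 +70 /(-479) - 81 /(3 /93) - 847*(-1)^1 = -993516 /479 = -2074.15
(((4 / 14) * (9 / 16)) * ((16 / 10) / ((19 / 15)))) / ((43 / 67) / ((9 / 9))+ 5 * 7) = 0.01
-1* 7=-7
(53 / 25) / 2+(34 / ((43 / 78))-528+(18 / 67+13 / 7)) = -467006999 / 1008350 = -463.14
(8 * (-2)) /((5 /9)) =-144 /5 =-28.80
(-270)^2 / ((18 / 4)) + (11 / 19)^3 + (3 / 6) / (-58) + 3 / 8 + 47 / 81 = 2088235140503 / 128894328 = 16201.14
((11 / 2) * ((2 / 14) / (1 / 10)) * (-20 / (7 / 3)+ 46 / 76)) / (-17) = 116545 / 31654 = 3.68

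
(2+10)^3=1728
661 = 661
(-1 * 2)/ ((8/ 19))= -19/ 4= -4.75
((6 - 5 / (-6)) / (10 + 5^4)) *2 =41 / 1905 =0.02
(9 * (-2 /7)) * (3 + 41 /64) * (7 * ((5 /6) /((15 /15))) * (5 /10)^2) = -3495 /256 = -13.65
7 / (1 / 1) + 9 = 16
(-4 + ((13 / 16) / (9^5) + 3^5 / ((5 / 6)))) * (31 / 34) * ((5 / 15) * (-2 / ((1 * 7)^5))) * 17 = -42116583167 / 238184770320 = -0.18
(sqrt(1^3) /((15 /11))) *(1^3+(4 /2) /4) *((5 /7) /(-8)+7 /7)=561 /560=1.00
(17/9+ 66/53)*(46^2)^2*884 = 5917316300480/477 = 12405275263.06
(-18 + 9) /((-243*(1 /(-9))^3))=-27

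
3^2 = 9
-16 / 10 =-8 / 5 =-1.60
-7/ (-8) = 7/ 8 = 0.88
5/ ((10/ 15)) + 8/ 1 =31/ 2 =15.50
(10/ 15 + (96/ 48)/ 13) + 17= 695/ 39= 17.82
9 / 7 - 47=-45.71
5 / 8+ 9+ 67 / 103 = 8467 / 824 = 10.28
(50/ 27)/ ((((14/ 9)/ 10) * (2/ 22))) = 130.95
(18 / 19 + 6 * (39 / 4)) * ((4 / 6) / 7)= 753 / 133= 5.66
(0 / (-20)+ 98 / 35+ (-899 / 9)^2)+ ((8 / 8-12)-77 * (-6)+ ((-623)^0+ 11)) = 4229654 / 405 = 10443.59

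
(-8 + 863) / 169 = 855 / 169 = 5.06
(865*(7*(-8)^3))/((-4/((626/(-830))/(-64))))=9133.57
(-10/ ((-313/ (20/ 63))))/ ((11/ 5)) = 1000/ 216909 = 0.00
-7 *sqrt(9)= -21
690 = 690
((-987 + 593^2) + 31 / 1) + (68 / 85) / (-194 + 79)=201648471 / 575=350692.99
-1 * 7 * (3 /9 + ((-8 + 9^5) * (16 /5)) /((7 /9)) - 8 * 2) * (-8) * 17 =3468553112 /15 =231236874.13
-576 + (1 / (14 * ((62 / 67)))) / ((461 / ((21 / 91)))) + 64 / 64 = -2991106099 / 5201924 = -575.00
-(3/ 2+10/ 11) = -53/ 22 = -2.41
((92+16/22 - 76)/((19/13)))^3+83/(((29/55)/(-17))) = -311581188693/264750541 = -1176.89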